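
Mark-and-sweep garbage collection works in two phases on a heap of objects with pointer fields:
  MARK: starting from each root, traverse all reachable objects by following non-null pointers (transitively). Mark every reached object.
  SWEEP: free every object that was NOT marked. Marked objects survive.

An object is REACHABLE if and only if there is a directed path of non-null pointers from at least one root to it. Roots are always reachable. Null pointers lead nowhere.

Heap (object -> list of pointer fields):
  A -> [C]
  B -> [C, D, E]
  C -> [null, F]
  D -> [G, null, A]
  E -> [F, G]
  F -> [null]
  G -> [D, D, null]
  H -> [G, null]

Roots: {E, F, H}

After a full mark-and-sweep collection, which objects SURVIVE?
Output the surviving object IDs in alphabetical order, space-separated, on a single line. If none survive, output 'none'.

Roots: E F H
Mark E: refs=F G, marked=E
Mark F: refs=null, marked=E F
Mark H: refs=G null, marked=E F H
Mark G: refs=D D null, marked=E F G H
Mark D: refs=G null A, marked=D E F G H
Mark A: refs=C, marked=A D E F G H
Mark C: refs=null F, marked=A C D E F G H
Unmarked (collected): B

Answer: A C D E F G H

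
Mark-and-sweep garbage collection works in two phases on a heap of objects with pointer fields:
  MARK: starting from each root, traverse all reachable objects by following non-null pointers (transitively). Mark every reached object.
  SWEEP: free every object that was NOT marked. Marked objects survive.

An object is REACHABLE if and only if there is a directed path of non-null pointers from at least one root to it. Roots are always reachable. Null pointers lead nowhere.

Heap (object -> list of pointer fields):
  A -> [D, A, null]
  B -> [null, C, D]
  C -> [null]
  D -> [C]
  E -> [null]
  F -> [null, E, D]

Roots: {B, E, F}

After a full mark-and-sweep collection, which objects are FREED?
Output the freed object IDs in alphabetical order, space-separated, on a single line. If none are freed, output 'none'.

Roots: B E F
Mark B: refs=null C D, marked=B
Mark E: refs=null, marked=B E
Mark F: refs=null E D, marked=B E F
Mark C: refs=null, marked=B C E F
Mark D: refs=C, marked=B C D E F
Unmarked (collected): A

Answer: A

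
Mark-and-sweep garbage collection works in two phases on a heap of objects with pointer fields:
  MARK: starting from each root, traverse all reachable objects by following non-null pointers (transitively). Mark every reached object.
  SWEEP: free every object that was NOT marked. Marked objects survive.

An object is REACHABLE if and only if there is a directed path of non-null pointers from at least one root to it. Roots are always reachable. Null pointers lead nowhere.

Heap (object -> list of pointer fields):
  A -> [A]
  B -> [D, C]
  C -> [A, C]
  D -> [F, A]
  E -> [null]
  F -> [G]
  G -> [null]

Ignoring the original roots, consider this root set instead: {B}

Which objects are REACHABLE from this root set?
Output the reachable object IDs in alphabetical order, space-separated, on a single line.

Answer: A B C D F G

Derivation:
Roots: B
Mark B: refs=D C, marked=B
Mark D: refs=F A, marked=B D
Mark C: refs=A C, marked=B C D
Mark F: refs=G, marked=B C D F
Mark A: refs=A, marked=A B C D F
Mark G: refs=null, marked=A B C D F G
Unmarked (collected): E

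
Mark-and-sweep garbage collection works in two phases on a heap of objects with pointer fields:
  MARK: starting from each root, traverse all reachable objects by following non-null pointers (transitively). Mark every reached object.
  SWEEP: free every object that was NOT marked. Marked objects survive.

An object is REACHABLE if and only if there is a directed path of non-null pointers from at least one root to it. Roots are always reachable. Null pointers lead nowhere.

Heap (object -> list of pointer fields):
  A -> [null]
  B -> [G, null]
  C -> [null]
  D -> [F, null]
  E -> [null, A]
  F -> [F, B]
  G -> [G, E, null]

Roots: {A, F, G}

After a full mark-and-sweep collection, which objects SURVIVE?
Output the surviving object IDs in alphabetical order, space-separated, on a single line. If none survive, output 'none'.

Answer: A B E F G

Derivation:
Roots: A F G
Mark A: refs=null, marked=A
Mark F: refs=F B, marked=A F
Mark G: refs=G E null, marked=A F G
Mark B: refs=G null, marked=A B F G
Mark E: refs=null A, marked=A B E F G
Unmarked (collected): C D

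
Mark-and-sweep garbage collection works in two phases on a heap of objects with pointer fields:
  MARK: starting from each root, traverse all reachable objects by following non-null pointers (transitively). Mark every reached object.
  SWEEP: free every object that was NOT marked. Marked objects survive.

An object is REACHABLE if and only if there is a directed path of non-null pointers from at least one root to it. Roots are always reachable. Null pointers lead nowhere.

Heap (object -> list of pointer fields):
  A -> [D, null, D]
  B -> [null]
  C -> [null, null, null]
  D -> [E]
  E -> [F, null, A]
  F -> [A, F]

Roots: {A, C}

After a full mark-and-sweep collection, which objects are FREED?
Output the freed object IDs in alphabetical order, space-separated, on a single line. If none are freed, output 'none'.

Roots: A C
Mark A: refs=D null D, marked=A
Mark C: refs=null null null, marked=A C
Mark D: refs=E, marked=A C D
Mark E: refs=F null A, marked=A C D E
Mark F: refs=A F, marked=A C D E F
Unmarked (collected): B

Answer: B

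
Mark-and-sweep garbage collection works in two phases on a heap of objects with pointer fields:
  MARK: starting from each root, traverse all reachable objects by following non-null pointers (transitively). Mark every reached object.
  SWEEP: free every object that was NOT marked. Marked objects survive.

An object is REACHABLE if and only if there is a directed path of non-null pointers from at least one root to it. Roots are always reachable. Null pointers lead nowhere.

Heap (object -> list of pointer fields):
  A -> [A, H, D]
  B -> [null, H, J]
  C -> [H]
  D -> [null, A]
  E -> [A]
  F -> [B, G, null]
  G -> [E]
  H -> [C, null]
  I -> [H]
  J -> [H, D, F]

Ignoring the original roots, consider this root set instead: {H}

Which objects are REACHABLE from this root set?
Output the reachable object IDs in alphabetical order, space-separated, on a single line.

Answer: C H

Derivation:
Roots: H
Mark H: refs=C null, marked=H
Mark C: refs=H, marked=C H
Unmarked (collected): A B D E F G I J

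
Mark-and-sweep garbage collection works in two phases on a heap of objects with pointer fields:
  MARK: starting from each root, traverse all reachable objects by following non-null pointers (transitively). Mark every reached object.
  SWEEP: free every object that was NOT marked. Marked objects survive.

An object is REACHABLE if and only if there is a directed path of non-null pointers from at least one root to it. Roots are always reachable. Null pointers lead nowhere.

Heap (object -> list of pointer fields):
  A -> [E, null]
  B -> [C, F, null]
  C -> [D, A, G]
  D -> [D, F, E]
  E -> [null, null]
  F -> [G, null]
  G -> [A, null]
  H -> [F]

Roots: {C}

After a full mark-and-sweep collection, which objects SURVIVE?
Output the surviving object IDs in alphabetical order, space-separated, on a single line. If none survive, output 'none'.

Roots: C
Mark C: refs=D A G, marked=C
Mark D: refs=D F E, marked=C D
Mark A: refs=E null, marked=A C D
Mark G: refs=A null, marked=A C D G
Mark F: refs=G null, marked=A C D F G
Mark E: refs=null null, marked=A C D E F G
Unmarked (collected): B H

Answer: A C D E F G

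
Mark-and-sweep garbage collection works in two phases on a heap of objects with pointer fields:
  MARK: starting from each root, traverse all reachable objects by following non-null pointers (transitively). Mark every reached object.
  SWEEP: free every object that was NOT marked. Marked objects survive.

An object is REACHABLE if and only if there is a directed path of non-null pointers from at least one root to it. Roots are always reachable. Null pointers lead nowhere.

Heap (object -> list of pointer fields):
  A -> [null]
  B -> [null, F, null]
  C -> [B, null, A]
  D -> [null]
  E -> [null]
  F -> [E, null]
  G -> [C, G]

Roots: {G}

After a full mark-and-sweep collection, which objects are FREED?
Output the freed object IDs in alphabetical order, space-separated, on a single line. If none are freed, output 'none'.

Answer: D

Derivation:
Roots: G
Mark G: refs=C G, marked=G
Mark C: refs=B null A, marked=C G
Mark B: refs=null F null, marked=B C G
Mark A: refs=null, marked=A B C G
Mark F: refs=E null, marked=A B C F G
Mark E: refs=null, marked=A B C E F G
Unmarked (collected): D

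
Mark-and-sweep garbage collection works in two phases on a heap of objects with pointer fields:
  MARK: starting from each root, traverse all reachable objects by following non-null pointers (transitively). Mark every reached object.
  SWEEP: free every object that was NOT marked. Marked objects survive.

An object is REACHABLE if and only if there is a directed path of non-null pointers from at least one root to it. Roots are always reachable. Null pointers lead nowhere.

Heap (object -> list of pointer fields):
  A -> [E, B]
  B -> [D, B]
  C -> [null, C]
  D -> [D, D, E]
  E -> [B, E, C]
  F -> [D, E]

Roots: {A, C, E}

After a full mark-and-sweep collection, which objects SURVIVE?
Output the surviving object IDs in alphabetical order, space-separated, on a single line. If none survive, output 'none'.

Answer: A B C D E

Derivation:
Roots: A C E
Mark A: refs=E B, marked=A
Mark C: refs=null C, marked=A C
Mark E: refs=B E C, marked=A C E
Mark B: refs=D B, marked=A B C E
Mark D: refs=D D E, marked=A B C D E
Unmarked (collected): F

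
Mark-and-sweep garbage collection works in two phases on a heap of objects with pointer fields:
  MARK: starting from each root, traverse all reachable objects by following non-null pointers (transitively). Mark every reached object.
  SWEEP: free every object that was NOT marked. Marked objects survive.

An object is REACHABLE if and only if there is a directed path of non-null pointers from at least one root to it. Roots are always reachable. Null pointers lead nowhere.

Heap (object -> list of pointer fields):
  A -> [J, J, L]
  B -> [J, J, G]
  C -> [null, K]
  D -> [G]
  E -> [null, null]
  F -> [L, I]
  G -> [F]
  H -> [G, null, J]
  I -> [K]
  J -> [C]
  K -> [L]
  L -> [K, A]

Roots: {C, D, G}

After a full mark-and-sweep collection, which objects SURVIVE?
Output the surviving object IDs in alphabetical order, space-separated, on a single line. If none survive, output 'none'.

Roots: C D G
Mark C: refs=null K, marked=C
Mark D: refs=G, marked=C D
Mark G: refs=F, marked=C D G
Mark K: refs=L, marked=C D G K
Mark F: refs=L I, marked=C D F G K
Mark L: refs=K A, marked=C D F G K L
Mark I: refs=K, marked=C D F G I K L
Mark A: refs=J J L, marked=A C D F G I K L
Mark J: refs=C, marked=A C D F G I J K L
Unmarked (collected): B E H

Answer: A C D F G I J K L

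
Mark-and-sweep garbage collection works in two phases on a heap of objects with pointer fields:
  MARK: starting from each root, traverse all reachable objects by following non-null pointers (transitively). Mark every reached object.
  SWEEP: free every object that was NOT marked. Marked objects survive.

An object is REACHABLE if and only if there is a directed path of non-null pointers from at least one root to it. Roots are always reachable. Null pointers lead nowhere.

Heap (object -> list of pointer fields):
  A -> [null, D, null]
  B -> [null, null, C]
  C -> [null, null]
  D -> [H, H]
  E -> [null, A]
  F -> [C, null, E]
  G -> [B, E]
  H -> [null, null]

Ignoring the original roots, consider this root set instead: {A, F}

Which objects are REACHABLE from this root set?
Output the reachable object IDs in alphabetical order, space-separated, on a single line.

Answer: A C D E F H

Derivation:
Roots: A F
Mark A: refs=null D null, marked=A
Mark F: refs=C null E, marked=A F
Mark D: refs=H H, marked=A D F
Mark C: refs=null null, marked=A C D F
Mark E: refs=null A, marked=A C D E F
Mark H: refs=null null, marked=A C D E F H
Unmarked (collected): B G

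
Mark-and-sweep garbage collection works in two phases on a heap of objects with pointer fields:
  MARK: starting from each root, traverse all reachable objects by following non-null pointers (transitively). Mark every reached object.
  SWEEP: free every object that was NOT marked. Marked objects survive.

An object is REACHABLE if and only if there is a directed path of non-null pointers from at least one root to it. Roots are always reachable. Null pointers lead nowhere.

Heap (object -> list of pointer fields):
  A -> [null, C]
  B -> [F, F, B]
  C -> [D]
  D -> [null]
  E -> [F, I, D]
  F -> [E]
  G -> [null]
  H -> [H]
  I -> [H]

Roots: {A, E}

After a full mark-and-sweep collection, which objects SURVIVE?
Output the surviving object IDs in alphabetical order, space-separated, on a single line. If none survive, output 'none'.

Roots: A E
Mark A: refs=null C, marked=A
Mark E: refs=F I D, marked=A E
Mark C: refs=D, marked=A C E
Mark F: refs=E, marked=A C E F
Mark I: refs=H, marked=A C E F I
Mark D: refs=null, marked=A C D E F I
Mark H: refs=H, marked=A C D E F H I
Unmarked (collected): B G

Answer: A C D E F H I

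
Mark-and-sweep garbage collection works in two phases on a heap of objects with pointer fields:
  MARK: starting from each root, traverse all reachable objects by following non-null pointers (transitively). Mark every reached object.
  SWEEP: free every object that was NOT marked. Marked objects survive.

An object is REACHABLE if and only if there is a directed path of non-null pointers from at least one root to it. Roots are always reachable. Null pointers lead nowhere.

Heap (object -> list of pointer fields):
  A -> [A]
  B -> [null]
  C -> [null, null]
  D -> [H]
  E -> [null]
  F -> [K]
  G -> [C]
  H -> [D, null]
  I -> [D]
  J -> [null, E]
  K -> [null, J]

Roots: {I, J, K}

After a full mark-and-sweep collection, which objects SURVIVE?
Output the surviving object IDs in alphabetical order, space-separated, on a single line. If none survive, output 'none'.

Answer: D E H I J K

Derivation:
Roots: I J K
Mark I: refs=D, marked=I
Mark J: refs=null E, marked=I J
Mark K: refs=null J, marked=I J K
Mark D: refs=H, marked=D I J K
Mark E: refs=null, marked=D E I J K
Mark H: refs=D null, marked=D E H I J K
Unmarked (collected): A B C F G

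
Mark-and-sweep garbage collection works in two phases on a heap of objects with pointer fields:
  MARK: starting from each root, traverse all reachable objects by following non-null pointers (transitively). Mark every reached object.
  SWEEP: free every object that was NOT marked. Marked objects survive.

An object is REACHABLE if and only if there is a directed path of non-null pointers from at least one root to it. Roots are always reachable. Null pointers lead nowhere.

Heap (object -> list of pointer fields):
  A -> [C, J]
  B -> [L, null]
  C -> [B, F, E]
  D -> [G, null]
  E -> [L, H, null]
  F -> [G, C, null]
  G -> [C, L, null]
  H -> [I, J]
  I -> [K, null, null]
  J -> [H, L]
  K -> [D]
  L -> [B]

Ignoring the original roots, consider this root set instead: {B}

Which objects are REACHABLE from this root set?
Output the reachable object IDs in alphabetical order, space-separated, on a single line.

Roots: B
Mark B: refs=L null, marked=B
Mark L: refs=B, marked=B L
Unmarked (collected): A C D E F G H I J K

Answer: B L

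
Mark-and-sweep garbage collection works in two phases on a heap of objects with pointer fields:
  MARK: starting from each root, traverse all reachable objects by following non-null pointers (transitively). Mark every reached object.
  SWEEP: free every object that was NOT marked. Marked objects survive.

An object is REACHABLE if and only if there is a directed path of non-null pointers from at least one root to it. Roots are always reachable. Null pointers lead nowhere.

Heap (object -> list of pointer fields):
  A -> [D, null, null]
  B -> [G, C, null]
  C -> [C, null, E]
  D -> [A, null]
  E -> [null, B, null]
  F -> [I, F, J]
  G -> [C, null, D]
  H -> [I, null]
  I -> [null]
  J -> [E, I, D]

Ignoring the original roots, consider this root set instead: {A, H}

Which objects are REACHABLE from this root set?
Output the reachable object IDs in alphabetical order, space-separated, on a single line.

Answer: A D H I

Derivation:
Roots: A H
Mark A: refs=D null null, marked=A
Mark H: refs=I null, marked=A H
Mark D: refs=A null, marked=A D H
Mark I: refs=null, marked=A D H I
Unmarked (collected): B C E F G J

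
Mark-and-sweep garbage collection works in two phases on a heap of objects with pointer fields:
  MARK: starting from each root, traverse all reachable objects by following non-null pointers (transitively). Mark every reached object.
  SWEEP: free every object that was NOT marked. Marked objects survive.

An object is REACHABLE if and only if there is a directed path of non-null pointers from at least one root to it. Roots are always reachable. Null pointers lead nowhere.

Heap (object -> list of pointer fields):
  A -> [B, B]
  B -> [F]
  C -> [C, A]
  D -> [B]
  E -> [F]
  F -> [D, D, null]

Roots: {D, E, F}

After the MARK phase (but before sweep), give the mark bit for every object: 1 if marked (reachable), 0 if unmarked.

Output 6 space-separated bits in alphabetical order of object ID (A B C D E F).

Roots: D E F
Mark D: refs=B, marked=D
Mark E: refs=F, marked=D E
Mark F: refs=D D null, marked=D E F
Mark B: refs=F, marked=B D E F
Unmarked (collected): A C

Answer: 0 1 0 1 1 1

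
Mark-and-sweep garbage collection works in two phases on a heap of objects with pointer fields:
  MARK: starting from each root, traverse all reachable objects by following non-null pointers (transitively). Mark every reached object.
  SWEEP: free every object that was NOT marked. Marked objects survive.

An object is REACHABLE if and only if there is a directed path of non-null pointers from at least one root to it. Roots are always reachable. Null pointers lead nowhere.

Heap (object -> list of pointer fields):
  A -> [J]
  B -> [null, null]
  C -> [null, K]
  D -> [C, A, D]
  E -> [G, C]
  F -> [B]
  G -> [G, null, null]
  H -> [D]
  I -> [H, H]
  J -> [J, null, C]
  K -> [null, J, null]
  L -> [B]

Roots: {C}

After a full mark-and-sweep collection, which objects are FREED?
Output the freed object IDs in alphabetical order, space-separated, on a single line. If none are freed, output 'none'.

Answer: A B D E F G H I L

Derivation:
Roots: C
Mark C: refs=null K, marked=C
Mark K: refs=null J null, marked=C K
Mark J: refs=J null C, marked=C J K
Unmarked (collected): A B D E F G H I L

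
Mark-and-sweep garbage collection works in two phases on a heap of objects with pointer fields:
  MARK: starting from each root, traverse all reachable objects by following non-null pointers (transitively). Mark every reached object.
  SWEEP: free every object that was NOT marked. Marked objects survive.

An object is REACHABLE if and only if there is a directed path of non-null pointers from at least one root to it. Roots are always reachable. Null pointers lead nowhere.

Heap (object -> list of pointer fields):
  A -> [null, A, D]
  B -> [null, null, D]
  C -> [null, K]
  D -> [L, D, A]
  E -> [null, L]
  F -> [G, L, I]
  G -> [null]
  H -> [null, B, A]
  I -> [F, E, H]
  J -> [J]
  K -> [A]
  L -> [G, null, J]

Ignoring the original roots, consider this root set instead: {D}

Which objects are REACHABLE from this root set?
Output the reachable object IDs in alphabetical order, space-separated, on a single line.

Roots: D
Mark D: refs=L D A, marked=D
Mark L: refs=G null J, marked=D L
Mark A: refs=null A D, marked=A D L
Mark G: refs=null, marked=A D G L
Mark J: refs=J, marked=A D G J L
Unmarked (collected): B C E F H I K

Answer: A D G J L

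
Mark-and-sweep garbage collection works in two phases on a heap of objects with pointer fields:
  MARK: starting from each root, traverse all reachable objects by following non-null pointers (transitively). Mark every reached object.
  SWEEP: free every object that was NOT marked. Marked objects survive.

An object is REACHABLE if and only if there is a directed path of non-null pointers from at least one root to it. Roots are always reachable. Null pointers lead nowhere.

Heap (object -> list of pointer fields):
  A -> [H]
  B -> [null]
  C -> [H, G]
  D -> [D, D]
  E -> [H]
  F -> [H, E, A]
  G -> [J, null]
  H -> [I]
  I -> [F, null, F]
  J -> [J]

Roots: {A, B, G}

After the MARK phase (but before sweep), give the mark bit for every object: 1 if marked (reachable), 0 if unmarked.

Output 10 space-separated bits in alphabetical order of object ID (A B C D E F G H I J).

Roots: A B G
Mark A: refs=H, marked=A
Mark B: refs=null, marked=A B
Mark G: refs=J null, marked=A B G
Mark H: refs=I, marked=A B G H
Mark J: refs=J, marked=A B G H J
Mark I: refs=F null F, marked=A B G H I J
Mark F: refs=H E A, marked=A B F G H I J
Mark E: refs=H, marked=A B E F G H I J
Unmarked (collected): C D

Answer: 1 1 0 0 1 1 1 1 1 1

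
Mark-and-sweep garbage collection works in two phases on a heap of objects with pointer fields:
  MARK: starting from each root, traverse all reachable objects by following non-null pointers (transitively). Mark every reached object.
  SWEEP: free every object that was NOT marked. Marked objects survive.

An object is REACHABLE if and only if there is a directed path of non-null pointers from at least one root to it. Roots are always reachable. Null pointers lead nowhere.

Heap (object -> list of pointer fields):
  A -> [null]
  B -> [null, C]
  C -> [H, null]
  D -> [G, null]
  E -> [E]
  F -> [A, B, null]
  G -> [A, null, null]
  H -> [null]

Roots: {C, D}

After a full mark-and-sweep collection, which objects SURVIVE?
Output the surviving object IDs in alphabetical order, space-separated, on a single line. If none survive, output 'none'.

Answer: A C D G H

Derivation:
Roots: C D
Mark C: refs=H null, marked=C
Mark D: refs=G null, marked=C D
Mark H: refs=null, marked=C D H
Mark G: refs=A null null, marked=C D G H
Mark A: refs=null, marked=A C D G H
Unmarked (collected): B E F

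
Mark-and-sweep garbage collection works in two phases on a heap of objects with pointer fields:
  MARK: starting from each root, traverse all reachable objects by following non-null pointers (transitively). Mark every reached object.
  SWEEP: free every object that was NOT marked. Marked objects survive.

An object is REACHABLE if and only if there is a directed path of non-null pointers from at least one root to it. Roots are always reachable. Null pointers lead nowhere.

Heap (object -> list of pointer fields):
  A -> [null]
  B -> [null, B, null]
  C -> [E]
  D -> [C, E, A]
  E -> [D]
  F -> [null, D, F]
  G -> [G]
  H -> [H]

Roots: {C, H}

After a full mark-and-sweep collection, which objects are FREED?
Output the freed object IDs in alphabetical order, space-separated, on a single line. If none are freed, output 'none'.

Answer: B F G

Derivation:
Roots: C H
Mark C: refs=E, marked=C
Mark H: refs=H, marked=C H
Mark E: refs=D, marked=C E H
Mark D: refs=C E A, marked=C D E H
Mark A: refs=null, marked=A C D E H
Unmarked (collected): B F G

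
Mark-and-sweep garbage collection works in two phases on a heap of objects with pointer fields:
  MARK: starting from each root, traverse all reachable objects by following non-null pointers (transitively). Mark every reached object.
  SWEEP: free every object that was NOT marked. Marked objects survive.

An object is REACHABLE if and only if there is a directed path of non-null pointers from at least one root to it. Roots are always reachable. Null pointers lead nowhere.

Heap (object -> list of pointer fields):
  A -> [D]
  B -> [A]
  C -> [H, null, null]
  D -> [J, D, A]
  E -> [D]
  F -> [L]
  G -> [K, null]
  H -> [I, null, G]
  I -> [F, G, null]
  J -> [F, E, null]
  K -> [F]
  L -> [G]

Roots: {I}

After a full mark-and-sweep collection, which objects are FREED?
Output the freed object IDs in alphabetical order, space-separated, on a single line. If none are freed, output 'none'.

Roots: I
Mark I: refs=F G null, marked=I
Mark F: refs=L, marked=F I
Mark G: refs=K null, marked=F G I
Mark L: refs=G, marked=F G I L
Mark K: refs=F, marked=F G I K L
Unmarked (collected): A B C D E H J

Answer: A B C D E H J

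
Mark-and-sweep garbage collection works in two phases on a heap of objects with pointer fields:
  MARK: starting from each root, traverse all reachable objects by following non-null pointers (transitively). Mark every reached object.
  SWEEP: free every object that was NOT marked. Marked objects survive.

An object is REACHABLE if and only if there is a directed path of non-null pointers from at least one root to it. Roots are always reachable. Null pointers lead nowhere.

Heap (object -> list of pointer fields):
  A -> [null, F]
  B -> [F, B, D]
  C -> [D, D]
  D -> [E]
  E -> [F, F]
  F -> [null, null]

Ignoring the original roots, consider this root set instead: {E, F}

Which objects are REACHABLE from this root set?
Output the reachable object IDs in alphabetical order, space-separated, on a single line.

Roots: E F
Mark E: refs=F F, marked=E
Mark F: refs=null null, marked=E F
Unmarked (collected): A B C D

Answer: E F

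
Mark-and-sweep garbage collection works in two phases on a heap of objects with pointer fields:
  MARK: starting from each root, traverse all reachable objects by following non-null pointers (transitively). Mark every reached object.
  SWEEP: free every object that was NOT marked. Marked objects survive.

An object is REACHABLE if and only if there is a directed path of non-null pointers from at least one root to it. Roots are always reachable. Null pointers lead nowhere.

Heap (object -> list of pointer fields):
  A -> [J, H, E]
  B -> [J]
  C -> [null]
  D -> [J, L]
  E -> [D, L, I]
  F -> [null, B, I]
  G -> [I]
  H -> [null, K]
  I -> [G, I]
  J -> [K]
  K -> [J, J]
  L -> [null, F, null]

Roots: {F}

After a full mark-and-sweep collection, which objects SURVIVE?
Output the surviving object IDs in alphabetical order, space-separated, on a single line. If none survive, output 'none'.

Answer: B F G I J K

Derivation:
Roots: F
Mark F: refs=null B I, marked=F
Mark B: refs=J, marked=B F
Mark I: refs=G I, marked=B F I
Mark J: refs=K, marked=B F I J
Mark G: refs=I, marked=B F G I J
Mark K: refs=J J, marked=B F G I J K
Unmarked (collected): A C D E H L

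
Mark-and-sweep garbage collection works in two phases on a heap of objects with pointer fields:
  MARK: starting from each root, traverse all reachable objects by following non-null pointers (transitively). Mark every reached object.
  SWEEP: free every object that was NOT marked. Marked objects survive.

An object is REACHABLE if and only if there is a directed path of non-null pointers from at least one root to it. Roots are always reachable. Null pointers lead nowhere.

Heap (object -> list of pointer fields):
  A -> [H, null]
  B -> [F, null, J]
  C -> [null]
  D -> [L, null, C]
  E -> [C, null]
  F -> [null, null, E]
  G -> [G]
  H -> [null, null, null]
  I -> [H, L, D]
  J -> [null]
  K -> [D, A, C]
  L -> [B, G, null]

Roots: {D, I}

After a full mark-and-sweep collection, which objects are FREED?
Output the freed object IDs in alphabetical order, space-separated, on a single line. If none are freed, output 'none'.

Roots: D I
Mark D: refs=L null C, marked=D
Mark I: refs=H L D, marked=D I
Mark L: refs=B G null, marked=D I L
Mark C: refs=null, marked=C D I L
Mark H: refs=null null null, marked=C D H I L
Mark B: refs=F null J, marked=B C D H I L
Mark G: refs=G, marked=B C D G H I L
Mark F: refs=null null E, marked=B C D F G H I L
Mark J: refs=null, marked=B C D F G H I J L
Mark E: refs=C null, marked=B C D E F G H I J L
Unmarked (collected): A K

Answer: A K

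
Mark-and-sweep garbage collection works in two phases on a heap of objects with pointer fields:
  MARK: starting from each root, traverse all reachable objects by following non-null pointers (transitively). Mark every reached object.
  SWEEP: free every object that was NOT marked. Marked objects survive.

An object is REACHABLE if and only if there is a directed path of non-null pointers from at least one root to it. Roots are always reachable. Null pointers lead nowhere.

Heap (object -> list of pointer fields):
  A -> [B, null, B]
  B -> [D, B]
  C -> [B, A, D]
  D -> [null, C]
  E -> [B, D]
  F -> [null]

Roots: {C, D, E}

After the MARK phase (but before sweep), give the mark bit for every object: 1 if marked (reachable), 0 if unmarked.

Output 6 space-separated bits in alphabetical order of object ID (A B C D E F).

Roots: C D E
Mark C: refs=B A D, marked=C
Mark D: refs=null C, marked=C D
Mark E: refs=B D, marked=C D E
Mark B: refs=D B, marked=B C D E
Mark A: refs=B null B, marked=A B C D E
Unmarked (collected): F

Answer: 1 1 1 1 1 0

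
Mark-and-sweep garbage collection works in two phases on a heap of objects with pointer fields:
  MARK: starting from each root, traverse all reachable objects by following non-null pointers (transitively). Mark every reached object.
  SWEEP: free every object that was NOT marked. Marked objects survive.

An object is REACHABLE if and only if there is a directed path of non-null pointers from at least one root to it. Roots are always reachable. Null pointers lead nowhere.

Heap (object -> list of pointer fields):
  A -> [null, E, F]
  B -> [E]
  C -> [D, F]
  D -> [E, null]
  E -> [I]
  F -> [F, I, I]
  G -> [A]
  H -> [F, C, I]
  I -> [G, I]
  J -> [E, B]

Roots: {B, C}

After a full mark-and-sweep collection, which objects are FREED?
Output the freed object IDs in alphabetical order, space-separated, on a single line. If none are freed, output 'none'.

Roots: B C
Mark B: refs=E, marked=B
Mark C: refs=D F, marked=B C
Mark E: refs=I, marked=B C E
Mark D: refs=E null, marked=B C D E
Mark F: refs=F I I, marked=B C D E F
Mark I: refs=G I, marked=B C D E F I
Mark G: refs=A, marked=B C D E F G I
Mark A: refs=null E F, marked=A B C D E F G I
Unmarked (collected): H J

Answer: H J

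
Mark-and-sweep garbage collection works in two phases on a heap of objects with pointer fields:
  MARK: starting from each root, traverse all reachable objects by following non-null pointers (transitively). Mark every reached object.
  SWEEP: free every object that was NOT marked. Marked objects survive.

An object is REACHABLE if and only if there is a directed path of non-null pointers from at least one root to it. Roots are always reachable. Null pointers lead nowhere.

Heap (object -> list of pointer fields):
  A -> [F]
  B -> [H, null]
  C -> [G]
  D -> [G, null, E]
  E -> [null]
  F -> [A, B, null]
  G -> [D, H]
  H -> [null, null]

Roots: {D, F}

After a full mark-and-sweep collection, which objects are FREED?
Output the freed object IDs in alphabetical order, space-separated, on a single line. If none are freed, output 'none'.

Roots: D F
Mark D: refs=G null E, marked=D
Mark F: refs=A B null, marked=D F
Mark G: refs=D H, marked=D F G
Mark E: refs=null, marked=D E F G
Mark A: refs=F, marked=A D E F G
Mark B: refs=H null, marked=A B D E F G
Mark H: refs=null null, marked=A B D E F G H
Unmarked (collected): C

Answer: C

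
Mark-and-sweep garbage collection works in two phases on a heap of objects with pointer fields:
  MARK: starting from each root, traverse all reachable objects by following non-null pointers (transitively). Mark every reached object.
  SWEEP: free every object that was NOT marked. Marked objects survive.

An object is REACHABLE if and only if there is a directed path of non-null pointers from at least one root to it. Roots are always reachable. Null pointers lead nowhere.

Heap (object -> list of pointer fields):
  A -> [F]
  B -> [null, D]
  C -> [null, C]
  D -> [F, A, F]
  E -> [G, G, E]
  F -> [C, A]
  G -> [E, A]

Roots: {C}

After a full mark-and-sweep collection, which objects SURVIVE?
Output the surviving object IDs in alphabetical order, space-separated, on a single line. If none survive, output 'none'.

Answer: C

Derivation:
Roots: C
Mark C: refs=null C, marked=C
Unmarked (collected): A B D E F G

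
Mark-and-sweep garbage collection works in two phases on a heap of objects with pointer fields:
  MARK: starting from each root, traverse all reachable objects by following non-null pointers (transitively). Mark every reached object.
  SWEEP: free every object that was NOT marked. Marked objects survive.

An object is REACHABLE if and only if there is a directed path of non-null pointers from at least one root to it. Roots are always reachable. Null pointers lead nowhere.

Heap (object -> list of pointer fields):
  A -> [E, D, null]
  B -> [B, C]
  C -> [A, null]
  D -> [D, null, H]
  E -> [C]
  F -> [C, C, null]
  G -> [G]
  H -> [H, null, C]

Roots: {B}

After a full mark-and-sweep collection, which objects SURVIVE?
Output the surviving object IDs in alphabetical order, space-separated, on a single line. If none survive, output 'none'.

Roots: B
Mark B: refs=B C, marked=B
Mark C: refs=A null, marked=B C
Mark A: refs=E D null, marked=A B C
Mark E: refs=C, marked=A B C E
Mark D: refs=D null H, marked=A B C D E
Mark H: refs=H null C, marked=A B C D E H
Unmarked (collected): F G

Answer: A B C D E H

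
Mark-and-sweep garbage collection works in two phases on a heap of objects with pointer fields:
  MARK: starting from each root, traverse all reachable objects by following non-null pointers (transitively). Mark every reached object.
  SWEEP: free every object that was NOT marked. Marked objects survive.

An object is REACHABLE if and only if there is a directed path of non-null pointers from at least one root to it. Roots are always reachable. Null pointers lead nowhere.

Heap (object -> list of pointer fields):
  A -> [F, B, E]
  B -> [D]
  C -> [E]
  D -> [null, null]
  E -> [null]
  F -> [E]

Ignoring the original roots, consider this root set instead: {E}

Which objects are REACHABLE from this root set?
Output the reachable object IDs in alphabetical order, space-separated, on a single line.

Answer: E

Derivation:
Roots: E
Mark E: refs=null, marked=E
Unmarked (collected): A B C D F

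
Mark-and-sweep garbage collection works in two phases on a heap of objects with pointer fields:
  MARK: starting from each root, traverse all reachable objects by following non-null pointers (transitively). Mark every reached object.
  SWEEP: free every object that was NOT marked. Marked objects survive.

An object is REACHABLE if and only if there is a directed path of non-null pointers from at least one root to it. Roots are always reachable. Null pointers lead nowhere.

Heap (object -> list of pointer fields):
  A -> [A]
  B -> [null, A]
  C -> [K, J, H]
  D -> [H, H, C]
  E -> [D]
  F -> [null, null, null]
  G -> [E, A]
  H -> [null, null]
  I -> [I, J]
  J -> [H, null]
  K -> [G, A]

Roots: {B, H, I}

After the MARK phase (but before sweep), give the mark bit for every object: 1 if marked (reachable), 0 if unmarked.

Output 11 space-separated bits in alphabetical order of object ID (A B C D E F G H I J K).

Answer: 1 1 0 0 0 0 0 1 1 1 0

Derivation:
Roots: B H I
Mark B: refs=null A, marked=B
Mark H: refs=null null, marked=B H
Mark I: refs=I J, marked=B H I
Mark A: refs=A, marked=A B H I
Mark J: refs=H null, marked=A B H I J
Unmarked (collected): C D E F G K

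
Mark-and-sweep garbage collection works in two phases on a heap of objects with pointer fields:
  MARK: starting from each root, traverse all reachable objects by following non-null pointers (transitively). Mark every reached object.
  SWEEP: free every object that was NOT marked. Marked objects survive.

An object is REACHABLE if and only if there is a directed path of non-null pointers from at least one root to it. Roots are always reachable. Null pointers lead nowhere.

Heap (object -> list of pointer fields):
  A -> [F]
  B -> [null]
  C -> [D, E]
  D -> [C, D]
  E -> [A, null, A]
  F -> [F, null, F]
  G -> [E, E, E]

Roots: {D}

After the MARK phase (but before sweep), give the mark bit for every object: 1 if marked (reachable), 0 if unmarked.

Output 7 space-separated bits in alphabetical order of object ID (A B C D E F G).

Answer: 1 0 1 1 1 1 0

Derivation:
Roots: D
Mark D: refs=C D, marked=D
Mark C: refs=D E, marked=C D
Mark E: refs=A null A, marked=C D E
Mark A: refs=F, marked=A C D E
Mark F: refs=F null F, marked=A C D E F
Unmarked (collected): B G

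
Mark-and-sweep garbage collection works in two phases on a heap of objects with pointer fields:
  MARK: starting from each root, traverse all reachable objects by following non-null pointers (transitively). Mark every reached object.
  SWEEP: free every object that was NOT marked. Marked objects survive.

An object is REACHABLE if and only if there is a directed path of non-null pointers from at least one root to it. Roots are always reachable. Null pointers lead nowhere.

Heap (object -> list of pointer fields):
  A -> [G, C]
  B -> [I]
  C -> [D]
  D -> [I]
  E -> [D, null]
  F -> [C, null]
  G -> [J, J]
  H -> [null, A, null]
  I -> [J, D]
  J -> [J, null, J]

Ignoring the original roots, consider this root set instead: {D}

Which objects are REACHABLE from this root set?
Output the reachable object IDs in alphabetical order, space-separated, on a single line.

Roots: D
Mark D: refs=I, marked=D
Mark I: refs=J D, marked=D I
Mark J: refs=J null J, marked=D I J
Unmarked (collected): A B C E F G H

Answer: D I J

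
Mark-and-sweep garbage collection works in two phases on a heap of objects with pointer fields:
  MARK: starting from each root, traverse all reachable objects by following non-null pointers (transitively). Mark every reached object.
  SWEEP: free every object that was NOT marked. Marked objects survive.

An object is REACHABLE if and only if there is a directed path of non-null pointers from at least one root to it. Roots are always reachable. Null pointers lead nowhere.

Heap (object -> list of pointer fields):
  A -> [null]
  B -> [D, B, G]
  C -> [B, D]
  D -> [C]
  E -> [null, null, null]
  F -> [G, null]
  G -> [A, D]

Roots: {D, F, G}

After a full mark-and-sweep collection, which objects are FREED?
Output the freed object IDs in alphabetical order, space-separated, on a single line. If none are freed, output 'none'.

Roots: D F G
Mark D: refs=C, marked=D
Mark F: refs=G null, marked=D F
Mark G: refs=A D, marked=D F G
Mark C: refs=B D, marked=C D F G
Mark A: refs=null, marked=A C D F G
Mark B: refs=D B G, marked=A B C D F G
Unmarked (collected): E

Answer: E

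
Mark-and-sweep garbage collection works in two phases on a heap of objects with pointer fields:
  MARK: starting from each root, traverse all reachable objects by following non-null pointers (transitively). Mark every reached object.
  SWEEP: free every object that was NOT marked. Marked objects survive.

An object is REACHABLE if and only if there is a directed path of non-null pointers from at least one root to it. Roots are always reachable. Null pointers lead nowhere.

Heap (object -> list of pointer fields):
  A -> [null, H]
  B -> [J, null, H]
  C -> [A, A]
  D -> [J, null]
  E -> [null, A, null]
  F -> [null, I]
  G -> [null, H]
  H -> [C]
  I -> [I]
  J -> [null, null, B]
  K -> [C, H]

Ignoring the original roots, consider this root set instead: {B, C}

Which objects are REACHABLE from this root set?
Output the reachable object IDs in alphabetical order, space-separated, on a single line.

Answer: A B C H J

Derivation:
Roots: B C
Mark B: refs=J null H, marked=B
Mark C: refs=A A, marked=B C
Mark J: refs=null null B, marked=B C J
Mark H: refs=C, marked=B C H J
Mark A: refs=null H, marked=A B C H J
Unmarked (collected): D E F G I K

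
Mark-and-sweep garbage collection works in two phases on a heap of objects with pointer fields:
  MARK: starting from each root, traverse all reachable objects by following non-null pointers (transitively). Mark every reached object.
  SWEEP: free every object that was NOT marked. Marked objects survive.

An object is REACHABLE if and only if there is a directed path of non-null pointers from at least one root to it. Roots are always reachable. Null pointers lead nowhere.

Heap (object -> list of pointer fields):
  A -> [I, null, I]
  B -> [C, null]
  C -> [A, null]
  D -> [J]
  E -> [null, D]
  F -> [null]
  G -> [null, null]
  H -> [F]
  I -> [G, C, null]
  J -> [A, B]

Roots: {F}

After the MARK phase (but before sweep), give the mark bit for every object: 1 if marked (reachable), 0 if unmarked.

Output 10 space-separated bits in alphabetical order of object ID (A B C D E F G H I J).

Roots: F
Mark F: refs=null, marked=F
Unmarked (collected): A B C D E G H I J

Answer: 0 0 0 0 0 1 0 0 0 0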